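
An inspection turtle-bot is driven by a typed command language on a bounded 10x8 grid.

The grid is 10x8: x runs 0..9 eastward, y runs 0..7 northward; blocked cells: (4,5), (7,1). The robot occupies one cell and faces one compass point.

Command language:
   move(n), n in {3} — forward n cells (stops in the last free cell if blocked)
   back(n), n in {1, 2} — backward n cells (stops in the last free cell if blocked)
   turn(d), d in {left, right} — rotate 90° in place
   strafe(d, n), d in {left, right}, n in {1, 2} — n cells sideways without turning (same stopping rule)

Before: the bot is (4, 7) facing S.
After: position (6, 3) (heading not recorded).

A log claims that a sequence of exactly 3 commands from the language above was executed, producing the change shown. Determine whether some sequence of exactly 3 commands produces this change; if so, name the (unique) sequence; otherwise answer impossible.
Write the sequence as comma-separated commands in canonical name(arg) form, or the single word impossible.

key: the first move(3) is stopped early by the blocked cell at (4,5)
t0: (4, 7) facing S
t=1 move(3) ⇒ (4, 6) facing S
t=2 strafe(left, 2) ⇒ (6, 6) facing S
t=3 move(3) ⇒ (6, 3) facing S
no rival 3-sequence matches.

move(3), strafe(left, 2), move(3)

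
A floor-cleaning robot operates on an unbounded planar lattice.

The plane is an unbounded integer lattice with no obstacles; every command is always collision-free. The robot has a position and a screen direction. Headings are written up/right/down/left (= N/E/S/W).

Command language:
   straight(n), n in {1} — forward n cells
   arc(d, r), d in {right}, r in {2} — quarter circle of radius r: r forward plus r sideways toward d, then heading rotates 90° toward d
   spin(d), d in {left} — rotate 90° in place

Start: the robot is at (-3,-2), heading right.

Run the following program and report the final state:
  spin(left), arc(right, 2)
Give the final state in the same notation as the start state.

begin: at (-3,-2), heading right
t=1 spin(left) ⇒ at (-3,-2), heading up
t=2 arc(right, 2) ⇒ at (-1,0), heading right

at (-1,0), heading right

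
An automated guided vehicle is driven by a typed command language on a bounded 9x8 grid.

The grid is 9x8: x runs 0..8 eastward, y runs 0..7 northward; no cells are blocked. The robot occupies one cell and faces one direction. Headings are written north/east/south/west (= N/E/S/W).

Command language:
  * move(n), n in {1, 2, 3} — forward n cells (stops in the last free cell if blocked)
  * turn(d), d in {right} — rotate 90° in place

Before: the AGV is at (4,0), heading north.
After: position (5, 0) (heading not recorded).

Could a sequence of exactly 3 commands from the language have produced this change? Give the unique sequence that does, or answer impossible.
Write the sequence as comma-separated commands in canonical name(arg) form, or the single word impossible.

turn(right), move(1), turn(right)

begin: at (4,0), heading north
1. turn(right) → at (4,0), heading east
2. move(1) → at (5,0), heading east
3. turn(right) → at (5,0), heading south
no other 3-command option fits: unique.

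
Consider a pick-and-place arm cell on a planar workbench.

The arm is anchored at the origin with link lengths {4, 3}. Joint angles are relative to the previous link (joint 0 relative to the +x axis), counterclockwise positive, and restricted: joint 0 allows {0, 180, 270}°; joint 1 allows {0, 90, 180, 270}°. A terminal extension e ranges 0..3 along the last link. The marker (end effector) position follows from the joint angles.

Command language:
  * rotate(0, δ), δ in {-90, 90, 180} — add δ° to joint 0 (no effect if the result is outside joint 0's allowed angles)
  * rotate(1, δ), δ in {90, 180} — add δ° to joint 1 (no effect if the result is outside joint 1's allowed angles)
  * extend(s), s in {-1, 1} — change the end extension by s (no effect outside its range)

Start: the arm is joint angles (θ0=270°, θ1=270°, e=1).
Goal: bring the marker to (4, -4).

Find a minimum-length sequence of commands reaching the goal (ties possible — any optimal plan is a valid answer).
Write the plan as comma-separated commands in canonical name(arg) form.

t0: joint angles (θ0=270°, θ1=270°, e=1)
step 1 (rotate(0, 90)): joint angles (θ0=0°, θ1=270°, e=1)
minimal: 1 command(s), checked below 1.

rotate(0, 90)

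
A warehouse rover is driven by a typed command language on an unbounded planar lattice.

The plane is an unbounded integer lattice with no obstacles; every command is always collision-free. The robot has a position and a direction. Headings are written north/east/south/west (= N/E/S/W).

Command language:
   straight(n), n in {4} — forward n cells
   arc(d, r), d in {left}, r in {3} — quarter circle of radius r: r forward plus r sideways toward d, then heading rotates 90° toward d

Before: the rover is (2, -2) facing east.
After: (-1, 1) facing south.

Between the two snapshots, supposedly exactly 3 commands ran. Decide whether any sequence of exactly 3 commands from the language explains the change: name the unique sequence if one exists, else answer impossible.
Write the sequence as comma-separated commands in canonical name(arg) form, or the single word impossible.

arc(left, 3), arc(left, 3), arc(left, 3)

key: cell and facing (now S) both changed — the 3 commands mix motion and turning
from: (2, -2) facing east
[1] after arc(left, 3): (5, 1) facing north
[2] after arc(left, 3): (2, 4) facing west
[3] after arc(left, 3): (-1, 1) facing south
no rival 3-sequence matches.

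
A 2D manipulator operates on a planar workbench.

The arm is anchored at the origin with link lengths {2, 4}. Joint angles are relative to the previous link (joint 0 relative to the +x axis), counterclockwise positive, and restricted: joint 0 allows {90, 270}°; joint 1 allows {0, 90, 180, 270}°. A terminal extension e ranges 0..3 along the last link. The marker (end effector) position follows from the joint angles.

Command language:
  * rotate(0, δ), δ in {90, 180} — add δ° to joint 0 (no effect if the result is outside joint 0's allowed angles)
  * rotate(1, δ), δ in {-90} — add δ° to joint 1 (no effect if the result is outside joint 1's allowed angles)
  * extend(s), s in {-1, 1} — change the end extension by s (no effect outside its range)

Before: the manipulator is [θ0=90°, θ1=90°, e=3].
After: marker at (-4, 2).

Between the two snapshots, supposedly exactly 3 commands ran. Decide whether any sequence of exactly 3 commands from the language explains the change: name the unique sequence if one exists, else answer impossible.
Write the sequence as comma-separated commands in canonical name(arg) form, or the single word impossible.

extend(-1), extend(-1), extend(-1)

start: [θ0=90°, θ1=90°, e=3]
t=1 extend(-1) ⇒ [θ0=90°, θ1=90°, e=2]
t=2 extend(-1) ⇒ [θ0=90°, θ1=90°, e=1]
t=3 extend(-1) ⇒ [θ0=90°, θ1=90°, e=0]
all 125 alternatives checked — unique.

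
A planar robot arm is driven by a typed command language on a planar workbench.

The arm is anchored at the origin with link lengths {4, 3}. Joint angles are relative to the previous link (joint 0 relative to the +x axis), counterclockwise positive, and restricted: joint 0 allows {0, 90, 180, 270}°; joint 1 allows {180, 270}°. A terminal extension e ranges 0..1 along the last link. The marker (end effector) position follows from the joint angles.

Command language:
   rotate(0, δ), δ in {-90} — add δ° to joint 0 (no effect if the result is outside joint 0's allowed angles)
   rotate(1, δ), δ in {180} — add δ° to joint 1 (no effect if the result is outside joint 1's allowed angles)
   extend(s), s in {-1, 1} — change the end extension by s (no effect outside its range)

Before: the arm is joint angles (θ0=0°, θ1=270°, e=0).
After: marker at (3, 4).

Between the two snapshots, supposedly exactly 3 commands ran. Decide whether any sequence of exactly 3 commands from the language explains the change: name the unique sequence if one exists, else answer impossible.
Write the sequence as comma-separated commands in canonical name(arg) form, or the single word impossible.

t0: joint angles (θ0=0°, θ1=270°, e=0)
step 1 (rotate(0, -90)): joint angles (θ0=270°, θ1=270°, e=0)
step 2 (rotate(0, -90)): joint angles (θ0=180°, θ1=270°, e=0)
step 3 (rotate(0, -90)): joint angles (θ0=90°, θ1=270°, e=0)
uniquely the one of 64 3-step routes that fits.

rotate(0, -90), rotate(0, -90), rotate(0, -90)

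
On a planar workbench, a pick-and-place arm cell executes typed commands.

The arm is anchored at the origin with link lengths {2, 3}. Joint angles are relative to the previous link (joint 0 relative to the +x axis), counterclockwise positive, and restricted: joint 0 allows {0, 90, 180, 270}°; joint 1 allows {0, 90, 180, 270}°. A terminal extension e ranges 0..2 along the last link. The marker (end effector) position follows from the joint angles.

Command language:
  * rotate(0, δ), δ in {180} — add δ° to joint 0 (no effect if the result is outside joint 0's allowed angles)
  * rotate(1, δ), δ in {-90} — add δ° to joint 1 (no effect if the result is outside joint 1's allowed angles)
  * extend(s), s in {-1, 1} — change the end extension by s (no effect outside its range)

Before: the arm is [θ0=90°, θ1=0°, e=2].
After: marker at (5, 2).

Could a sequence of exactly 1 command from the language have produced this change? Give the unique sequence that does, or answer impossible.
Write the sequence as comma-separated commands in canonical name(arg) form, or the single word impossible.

initial: [θ0=90°, θ1=0°, e=2]
[1] after rotate(1, -90): [θ0=90°, θ1=270°, e=2]
no rival 1-sequence matches.

rotate(1, -90)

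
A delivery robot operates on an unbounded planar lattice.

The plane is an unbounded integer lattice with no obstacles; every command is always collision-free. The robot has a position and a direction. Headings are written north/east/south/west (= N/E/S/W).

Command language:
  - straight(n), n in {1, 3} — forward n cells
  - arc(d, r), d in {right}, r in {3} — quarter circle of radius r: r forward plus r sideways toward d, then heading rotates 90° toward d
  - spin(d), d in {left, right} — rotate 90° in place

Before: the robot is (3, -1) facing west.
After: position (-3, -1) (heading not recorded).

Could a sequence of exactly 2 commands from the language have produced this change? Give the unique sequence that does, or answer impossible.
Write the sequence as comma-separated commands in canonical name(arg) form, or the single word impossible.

straight(3), straight(3)

start: (3, -1) facing west
step 1 (straight(3)): (0, -1) facing west
step 2 (straight(3)): (-3, -1) facing west
no other 2-command option fits: unique.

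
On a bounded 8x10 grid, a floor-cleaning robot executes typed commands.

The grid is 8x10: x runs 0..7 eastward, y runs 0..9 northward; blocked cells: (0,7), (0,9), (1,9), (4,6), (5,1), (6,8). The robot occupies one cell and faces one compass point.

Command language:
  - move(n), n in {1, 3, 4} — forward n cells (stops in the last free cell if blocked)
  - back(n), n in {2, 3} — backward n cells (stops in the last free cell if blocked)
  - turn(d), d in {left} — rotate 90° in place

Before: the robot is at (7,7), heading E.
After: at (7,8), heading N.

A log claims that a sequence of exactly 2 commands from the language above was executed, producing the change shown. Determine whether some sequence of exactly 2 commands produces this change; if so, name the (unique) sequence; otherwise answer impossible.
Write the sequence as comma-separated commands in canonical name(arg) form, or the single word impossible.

key: position moved to (7,8) AND the heading swung to N — translation plus rotation needed
t0: at (7,7), heading E
t=1 turn(left) ⇒ at (7,7), heading N
t=2 move(1) ⇒ at (7,8), heading N
no other 2-command option fits: unique.

turn(left), move(1)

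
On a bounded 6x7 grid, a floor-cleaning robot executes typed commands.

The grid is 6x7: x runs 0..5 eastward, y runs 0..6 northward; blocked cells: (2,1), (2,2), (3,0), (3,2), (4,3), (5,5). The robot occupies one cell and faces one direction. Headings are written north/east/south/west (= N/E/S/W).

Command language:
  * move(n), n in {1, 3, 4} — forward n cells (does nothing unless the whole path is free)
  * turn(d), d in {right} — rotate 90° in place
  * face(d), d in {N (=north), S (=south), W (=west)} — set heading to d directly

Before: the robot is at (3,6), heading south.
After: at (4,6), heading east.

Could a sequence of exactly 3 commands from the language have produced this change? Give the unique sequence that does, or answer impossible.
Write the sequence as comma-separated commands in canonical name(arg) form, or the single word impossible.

key: cell and facing (now E) both changed — the 3 commands mix motion and turning
begin: at (3,6), heading south
step 1 (face(N)): at (3,6), heading north
step 2 (turn(right)): at (3,6), heading east
step 3 (move(1)): at (4,6), heading east
no other 3-command option fits: unique.

face(N), turn(right), move(1)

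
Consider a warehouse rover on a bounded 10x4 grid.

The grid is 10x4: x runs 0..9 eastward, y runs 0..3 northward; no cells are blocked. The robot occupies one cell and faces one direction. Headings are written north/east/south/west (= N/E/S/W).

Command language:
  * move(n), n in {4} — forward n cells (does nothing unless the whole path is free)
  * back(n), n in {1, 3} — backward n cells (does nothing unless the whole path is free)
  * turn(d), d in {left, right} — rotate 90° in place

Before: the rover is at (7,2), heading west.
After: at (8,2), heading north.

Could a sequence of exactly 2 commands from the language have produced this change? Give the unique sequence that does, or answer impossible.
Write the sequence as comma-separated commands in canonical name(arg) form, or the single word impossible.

key: order matters: swapping back(1) and turn(right) lands elsewhere
begin: at (7,2), heading west
t=1 back(1) ⇒ at (8,2), heading west
t=2 turn(right) ⇒ at (8,2), heading north
no other 2-command option fits: unique.

back(1), turn(right)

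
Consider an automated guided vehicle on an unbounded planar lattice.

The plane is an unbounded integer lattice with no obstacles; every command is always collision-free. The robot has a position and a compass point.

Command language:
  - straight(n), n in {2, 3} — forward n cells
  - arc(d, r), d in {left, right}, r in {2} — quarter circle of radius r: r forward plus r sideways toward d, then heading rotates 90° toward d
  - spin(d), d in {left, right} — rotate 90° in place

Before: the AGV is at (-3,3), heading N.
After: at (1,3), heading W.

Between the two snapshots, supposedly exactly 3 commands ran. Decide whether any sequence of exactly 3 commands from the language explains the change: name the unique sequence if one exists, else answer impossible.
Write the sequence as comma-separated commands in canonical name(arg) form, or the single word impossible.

key: order matters: swapping arc(right, 2) and spin(right) lands elsewhere
start: at (-3,3), heading N
[1] after arc(right, 2): at (-1,5), heading E
[2] after arc(right, 2): at (1,3), heading S
[3] after spin(right): at (1,3), heading W
all 216 alternatives checked — unique.

arc(right, 2), arc(right, 2), spin(right)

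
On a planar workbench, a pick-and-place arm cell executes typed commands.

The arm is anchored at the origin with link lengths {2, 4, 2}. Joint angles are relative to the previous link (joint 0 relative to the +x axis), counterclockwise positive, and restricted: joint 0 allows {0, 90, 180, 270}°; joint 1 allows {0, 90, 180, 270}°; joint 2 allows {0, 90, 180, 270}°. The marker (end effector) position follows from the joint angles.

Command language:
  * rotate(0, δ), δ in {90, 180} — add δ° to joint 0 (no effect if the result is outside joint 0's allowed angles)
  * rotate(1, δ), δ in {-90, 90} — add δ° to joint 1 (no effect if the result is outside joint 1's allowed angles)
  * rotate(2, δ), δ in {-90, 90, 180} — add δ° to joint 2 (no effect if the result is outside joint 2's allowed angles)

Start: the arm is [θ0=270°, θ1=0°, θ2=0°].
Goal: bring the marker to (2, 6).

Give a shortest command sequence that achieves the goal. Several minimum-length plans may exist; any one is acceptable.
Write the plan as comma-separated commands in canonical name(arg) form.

rotate(2, -90), rotate(0, 180)

start: [θ0=270°, θ1=0°, θ2=0°]
1. rotate(2, -90) → [θ0=270°, θ1=0°, θ2=270°]
2. rotate(0, 180) → [θ0=90°, θ1=0°, θ2=270°]
minimal: 2 command(s), checked below 2.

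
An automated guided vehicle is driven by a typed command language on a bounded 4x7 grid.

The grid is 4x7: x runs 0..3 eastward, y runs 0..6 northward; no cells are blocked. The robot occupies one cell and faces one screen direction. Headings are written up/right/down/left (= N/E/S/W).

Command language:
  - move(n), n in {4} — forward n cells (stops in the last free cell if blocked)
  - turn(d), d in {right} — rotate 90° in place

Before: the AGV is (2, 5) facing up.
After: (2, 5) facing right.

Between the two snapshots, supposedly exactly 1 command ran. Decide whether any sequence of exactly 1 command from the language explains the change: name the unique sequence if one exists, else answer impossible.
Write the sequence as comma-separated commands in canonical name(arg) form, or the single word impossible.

turn(right)

key: parked at (2,5) the whole time — nothing moves the robot
initial: (2, 5) facing up
step 1 (turn(right)): (2, 5) facing right
uniquely the one of 2 1-step routes that fits.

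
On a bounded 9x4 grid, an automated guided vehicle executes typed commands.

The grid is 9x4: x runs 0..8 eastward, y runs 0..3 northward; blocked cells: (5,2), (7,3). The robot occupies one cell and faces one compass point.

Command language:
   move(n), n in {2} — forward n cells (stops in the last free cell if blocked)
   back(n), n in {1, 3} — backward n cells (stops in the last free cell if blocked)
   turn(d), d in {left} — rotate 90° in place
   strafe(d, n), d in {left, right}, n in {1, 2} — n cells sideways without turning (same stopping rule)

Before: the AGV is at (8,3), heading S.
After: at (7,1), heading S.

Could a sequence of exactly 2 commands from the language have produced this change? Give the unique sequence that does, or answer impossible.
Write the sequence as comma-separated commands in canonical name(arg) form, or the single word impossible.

key: running strafe(right, 1) before move(2) would end elsewhere — order is forced
start: at (8,3), heading S
[1] after move(2): at (8,1), heading S
[2] after strafe(right, 1): at (7,1), heading S
no rival 2-sequence matches.

move(2), strafe(right, 1)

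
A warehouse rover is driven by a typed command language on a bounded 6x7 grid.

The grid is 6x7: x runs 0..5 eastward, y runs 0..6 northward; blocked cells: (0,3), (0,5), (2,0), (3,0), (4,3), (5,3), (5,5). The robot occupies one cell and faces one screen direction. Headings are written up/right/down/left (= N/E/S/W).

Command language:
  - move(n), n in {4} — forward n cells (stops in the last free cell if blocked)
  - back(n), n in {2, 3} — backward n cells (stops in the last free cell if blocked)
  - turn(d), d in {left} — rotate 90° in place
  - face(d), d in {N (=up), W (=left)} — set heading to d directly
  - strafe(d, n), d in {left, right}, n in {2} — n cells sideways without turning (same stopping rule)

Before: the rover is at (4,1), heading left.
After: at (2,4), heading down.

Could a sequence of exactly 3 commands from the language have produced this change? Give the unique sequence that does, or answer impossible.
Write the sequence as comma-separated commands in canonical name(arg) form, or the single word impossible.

turn(left), strafe(right, 2), back(3)

key: cell and facing (now S) both changed — the 3 commands mix motion and turning
t0: at (4,1), heading left
[1] after turn(left): at (4,1), heading down
[2] after strafe(right, 2): at (2,1), heading down
[3] after back(3): at (2,4), heading down
all 512 alternatives checked — unique.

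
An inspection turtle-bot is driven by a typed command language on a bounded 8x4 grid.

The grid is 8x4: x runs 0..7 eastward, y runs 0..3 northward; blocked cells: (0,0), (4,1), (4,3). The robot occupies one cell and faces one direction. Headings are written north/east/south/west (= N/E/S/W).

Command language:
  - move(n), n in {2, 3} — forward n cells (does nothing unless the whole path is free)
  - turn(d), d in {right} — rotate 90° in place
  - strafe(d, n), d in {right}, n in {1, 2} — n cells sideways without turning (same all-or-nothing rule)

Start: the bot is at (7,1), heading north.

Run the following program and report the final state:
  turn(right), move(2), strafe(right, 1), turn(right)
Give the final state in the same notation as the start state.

initial: at (7,1), heading north
1. turn(right) → at (7,1), heading east
2. move(2) → at (7,1), heading east
3. strafe(right, 1) → at (7,0), heading east
4. turn(right) → at (7,0), heading south

at (7,0), heading south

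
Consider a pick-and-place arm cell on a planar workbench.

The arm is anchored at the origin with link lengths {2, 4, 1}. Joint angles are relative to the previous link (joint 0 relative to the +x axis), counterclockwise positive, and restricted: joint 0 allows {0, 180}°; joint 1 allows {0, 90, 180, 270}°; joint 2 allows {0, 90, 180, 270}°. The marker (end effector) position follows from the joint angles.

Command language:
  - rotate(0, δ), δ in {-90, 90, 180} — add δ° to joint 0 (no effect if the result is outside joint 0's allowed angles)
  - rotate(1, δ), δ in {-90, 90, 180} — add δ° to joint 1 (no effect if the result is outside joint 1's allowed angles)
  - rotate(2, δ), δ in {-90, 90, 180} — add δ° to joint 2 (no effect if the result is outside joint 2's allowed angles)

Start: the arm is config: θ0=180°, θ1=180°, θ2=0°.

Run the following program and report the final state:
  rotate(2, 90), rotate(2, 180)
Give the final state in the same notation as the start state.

start: config: θ0=180°, θ1=180°, θ2=0°
step 1 (rotate(2, 90)): config: θ0=180°, θ1=180°, θ2=90°
step 2 (rotate(2, 180)): config: θ0=180°, θ1=180°, θ2=270°

config: θ0=180°, θ1=180°, θ2=270°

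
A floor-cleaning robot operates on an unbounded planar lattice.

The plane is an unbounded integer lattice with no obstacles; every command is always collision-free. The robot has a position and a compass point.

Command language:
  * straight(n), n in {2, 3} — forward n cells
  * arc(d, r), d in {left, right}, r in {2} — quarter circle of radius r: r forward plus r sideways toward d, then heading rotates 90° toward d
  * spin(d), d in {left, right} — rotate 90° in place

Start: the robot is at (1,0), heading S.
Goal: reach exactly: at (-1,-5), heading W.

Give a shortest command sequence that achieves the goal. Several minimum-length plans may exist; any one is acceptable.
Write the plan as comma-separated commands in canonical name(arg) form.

start: at (1,0), heading S
[1] after straight(3): at (1,-3), heading S
[2] after arc(right, 2): at (-1,-5), heading W
shorter routes all fall short; 2 is best.

straight(3), arc(right, 2)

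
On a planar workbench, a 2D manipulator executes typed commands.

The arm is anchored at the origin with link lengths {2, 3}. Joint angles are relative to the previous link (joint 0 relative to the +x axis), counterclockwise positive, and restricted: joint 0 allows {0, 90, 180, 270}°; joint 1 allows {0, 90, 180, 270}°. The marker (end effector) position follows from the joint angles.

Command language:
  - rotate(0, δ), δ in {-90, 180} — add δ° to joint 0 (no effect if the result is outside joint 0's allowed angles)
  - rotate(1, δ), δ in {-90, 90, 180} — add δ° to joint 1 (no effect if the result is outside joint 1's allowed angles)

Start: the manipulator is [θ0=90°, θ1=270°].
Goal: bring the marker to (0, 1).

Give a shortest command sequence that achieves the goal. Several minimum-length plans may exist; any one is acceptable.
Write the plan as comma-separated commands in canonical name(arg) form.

from: [θ0=90°, θ1=270°]
[1] after rotate(1, -90): [θ0=90°, θ1=180°]
[2] after rotate(0, 180): [θ0=270°, θ1=180°]
shorter routes all fall short; 2 is best.

rotate(1, -90), rotate(0, 180)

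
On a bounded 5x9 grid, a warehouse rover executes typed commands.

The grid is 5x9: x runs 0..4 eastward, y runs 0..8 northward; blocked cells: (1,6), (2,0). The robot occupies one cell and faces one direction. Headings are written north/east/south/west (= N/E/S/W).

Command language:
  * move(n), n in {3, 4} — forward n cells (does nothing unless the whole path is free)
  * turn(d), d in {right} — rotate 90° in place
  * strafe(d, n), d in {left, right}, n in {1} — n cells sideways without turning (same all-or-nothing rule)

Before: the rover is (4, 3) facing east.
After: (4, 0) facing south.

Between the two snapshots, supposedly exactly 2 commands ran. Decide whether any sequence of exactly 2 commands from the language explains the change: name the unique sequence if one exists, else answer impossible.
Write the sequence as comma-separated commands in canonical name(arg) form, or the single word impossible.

key: cell and facing (now S) both changed — the 2 commands mix motion and turning
begin: (4, 3) facing east
1. turn(right) → (4, 3) facing south
2. move(3) → (4, 0) facing south
no other 2-command option fits: unique.

turn(right), move(3)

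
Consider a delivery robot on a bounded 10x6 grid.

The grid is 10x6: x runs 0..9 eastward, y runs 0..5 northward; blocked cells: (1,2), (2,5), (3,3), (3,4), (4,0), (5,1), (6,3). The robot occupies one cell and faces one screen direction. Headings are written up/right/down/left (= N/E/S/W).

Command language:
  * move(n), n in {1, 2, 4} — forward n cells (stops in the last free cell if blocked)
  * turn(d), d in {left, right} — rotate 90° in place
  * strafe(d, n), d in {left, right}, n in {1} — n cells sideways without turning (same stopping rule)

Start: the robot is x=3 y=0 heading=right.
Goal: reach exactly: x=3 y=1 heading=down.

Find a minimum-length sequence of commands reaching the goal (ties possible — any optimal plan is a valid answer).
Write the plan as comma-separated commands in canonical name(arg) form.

strafe(left, 1), turn(right)

start: x=3 y=0 heading=right
1. strafe(left, 1) → x=3 y=1 heading=right
2. turn(right) → x=3 y=1 heading=down
minimal: 2 command(s), checked below 2.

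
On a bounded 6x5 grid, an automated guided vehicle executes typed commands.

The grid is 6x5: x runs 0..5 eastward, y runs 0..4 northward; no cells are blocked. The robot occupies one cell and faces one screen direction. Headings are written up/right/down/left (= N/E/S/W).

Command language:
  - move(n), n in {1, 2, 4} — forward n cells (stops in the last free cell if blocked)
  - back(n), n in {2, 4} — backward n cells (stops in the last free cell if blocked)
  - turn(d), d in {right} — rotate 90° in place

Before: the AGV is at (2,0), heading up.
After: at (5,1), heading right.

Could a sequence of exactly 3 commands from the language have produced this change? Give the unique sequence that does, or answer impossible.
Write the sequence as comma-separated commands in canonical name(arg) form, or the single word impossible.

key: running move(4) before move(1) would end elsewhere — order is forced
t0: at (2,0), heading up
1. move(1) → at (2,1), heading up
2. turn(right) → at (2,1), heading right
3. move(4) → at (5,1), heading right
uniquely the one of 216 3-step routes that fits.

move(1), turn(right), move(4)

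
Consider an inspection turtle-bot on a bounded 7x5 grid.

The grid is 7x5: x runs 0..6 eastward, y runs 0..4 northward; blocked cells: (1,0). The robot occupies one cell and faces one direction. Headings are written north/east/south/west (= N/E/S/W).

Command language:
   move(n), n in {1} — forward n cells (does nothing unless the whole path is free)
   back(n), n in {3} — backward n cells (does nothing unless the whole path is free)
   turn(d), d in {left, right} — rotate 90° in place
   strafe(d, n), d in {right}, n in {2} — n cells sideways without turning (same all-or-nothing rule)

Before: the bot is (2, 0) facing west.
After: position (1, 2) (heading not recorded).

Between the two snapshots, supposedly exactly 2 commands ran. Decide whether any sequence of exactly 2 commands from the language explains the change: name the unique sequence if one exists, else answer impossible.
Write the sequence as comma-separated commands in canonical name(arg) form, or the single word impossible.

key: running move(1) before strafe(right, 2) would end elsewhere — order is forced
begin: (2, 0) facing west
t=1 strafe(right, 2) ⇒ (2, 2) facing west
t=2 move(1) ⇒ (1, 2) facing west
all 25 alternatives checked — unique.

strafe(right, 2), move(1)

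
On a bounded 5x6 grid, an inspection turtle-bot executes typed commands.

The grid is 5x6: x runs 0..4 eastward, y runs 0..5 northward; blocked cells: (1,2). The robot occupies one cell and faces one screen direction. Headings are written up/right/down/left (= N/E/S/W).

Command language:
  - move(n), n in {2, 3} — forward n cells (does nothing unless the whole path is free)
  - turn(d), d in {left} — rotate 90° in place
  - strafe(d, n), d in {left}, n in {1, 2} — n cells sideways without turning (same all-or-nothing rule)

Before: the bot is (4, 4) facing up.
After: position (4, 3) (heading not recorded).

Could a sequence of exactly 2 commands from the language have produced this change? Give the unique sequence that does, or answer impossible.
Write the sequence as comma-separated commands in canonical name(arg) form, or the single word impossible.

turn(left), strafe(left, 1)

key: order matters: swapping turn(left) and strafe(left, 1) lands elsewhere
begin: (4, 4) facing up
1. turn(left) → (4, 4) facing left
2. strafe(left, 1) → (4, 3) facing left
no rival 2-sequence matches.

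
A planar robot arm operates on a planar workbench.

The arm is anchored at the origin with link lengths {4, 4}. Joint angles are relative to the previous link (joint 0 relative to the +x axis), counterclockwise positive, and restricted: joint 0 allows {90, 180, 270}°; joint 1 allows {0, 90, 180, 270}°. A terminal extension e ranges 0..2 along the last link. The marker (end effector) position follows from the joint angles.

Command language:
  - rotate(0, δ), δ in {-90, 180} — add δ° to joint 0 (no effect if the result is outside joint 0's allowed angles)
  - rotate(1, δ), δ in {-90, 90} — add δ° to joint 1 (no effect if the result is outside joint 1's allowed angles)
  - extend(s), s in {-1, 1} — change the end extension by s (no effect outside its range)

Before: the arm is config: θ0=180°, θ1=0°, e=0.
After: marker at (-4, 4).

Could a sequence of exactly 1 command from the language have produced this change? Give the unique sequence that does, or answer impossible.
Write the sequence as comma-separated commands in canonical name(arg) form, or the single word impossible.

start: config: θ0=180°, θ1=0°, e=0
step 1 (rotate(1, -90)): config: θ0=180°, θ1=270°, e=0
no other 1-command option fits: unique.

rotate(1, -90)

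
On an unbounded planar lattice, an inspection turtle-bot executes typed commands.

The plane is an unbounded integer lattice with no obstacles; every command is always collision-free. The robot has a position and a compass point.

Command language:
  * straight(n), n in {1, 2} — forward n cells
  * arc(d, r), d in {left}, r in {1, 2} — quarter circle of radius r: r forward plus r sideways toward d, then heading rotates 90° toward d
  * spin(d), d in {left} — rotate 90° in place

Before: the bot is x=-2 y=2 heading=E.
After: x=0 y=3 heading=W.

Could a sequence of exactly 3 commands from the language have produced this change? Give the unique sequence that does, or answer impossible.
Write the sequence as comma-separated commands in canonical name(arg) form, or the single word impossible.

key: position moved to (0,3) AND the heading swung to W — translation plus rotation needed
t0: x=-2 y=2 heading=E
t=1 straight(1) ⇒ x=-1 y=2 heading=E
t=2 arc(left, 1) ⇒ x=0 y=3 heading=N
t=3 spin(left) ⇒ x=0 y=3 heading=W
uniquely the one of 125 3-step routes that fits.

straight(1), arc(left, 1), spin(left)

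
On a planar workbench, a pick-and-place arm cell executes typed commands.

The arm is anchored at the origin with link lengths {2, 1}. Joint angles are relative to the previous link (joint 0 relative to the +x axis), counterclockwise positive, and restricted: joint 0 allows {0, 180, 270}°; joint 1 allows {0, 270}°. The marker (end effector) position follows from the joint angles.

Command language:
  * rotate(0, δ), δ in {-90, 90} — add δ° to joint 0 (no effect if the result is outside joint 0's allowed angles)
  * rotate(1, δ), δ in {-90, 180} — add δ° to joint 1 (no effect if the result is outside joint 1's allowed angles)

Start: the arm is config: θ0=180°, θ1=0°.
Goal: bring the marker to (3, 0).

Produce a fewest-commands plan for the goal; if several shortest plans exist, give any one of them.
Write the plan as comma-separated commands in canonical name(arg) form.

rotate(0, 90), rotate(0, 90)

t0: config: θ0=180°, θ1=0°
t=1 rotate(0, 90) ⇒ config: θ0=270°, θ1=0°
t=2 rotate(0, 90) ⇒ config: θ0=0°, θ1=0°
nothing shorter than 2 reaches the goal.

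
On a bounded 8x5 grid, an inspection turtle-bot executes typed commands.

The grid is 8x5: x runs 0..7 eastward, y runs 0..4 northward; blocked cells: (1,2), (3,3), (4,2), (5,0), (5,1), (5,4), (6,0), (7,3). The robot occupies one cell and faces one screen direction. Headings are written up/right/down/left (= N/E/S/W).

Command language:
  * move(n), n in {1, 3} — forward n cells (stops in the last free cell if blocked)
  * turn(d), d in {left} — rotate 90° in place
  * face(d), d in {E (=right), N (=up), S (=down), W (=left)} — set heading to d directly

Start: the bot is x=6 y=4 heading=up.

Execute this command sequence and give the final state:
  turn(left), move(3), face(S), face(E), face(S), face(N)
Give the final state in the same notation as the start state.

x=6 y=4 heading=up

begin: x=6 y=4 heading=up
[1] after turn(left): x=6 y=4 heading=left
[2] after move(3): x=6 y=4 heading=left
[3] after face(S): x=6 y=4 heading=down
[4] after face(E): x=6 y=4 heading=right
[5] after face(S): x=6 y=4 heading=down
[6] after face(N): x=6 y=4 heading=up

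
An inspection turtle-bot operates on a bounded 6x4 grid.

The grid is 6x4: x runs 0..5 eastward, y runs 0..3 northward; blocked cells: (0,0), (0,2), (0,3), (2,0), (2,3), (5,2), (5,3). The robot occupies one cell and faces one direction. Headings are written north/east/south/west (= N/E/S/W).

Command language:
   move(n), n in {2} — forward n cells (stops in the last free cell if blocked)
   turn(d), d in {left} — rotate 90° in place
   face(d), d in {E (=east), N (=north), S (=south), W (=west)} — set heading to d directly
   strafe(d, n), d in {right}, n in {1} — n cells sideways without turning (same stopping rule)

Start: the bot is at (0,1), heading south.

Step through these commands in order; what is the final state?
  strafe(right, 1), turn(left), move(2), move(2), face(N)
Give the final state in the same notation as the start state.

at (4,1), heading north

from: at (0,1), heading south
t=1 strafe(right, 1) ⇒ at (0,1), heading south
t=2 turn(left) ⇒ at (0,1), heading east
t=3 move(2) ⇒ at (2,1), heading east
t=4 move(2) ⇒ at (4,1), heading east
t=5 face(N) ⇒ at (4,1), heading north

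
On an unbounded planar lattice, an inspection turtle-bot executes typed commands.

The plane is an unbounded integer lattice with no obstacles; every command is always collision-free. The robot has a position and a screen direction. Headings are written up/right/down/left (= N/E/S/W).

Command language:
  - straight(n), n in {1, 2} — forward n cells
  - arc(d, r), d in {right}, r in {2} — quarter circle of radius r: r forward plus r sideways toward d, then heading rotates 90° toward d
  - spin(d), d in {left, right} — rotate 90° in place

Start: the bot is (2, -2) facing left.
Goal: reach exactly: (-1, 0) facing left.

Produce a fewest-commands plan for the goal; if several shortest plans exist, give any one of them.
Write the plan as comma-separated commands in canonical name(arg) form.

straight(1), arc(right, 2), spin(left)

t0: (2, -2) facing left
[1] after straight(1): (1, -2) facing left
[2] after arc(right, 2): (-1, 0) facing up
[3] after spin(left): (-1, 0) facing left
no 2-step plan works, so 3 is optimal.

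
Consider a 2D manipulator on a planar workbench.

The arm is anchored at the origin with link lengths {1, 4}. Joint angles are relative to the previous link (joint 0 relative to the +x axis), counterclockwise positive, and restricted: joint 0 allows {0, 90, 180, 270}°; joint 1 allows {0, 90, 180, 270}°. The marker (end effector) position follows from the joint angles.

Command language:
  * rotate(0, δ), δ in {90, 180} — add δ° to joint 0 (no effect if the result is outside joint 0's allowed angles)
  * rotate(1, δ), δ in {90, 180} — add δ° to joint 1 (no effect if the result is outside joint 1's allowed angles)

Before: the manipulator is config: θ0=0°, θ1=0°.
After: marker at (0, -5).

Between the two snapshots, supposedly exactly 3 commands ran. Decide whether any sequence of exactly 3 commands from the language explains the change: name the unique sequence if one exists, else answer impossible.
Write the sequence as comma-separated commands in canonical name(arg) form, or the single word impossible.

rotate(0, 90), rotate(0, 90), rotate(0, 90)

begin: config: θ0=0°, θ1=0°
step 1 (rotate(0, 90)): config: θ0=90°, θ1=0°
step 2 (rotate(0, 90)): config: θ0=180°, θ1=0°
step 3 (rotate(0, 90)): config: θ0=270°, θ1=0°
uniquely the one of 64 3-step routes that fits.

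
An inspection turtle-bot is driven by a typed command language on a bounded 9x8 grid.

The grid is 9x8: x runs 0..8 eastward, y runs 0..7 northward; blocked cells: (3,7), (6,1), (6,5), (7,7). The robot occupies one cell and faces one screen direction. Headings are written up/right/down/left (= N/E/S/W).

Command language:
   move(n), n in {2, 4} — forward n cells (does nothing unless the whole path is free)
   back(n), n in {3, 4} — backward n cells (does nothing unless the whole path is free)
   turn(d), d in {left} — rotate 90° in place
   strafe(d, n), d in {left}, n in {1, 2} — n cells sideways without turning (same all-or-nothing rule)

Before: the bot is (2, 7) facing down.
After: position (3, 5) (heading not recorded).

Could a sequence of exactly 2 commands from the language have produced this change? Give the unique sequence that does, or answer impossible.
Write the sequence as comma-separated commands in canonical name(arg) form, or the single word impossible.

key: order matters: swapping move(2) and strafe(left, 1) lands elsewhere
from: (2, 7) facing down
[1] after move(2): (2, 5) facing down
[2] after strafe(left, 1): (3, 5) facing down
uniquely the one of 49 2-step routes that fits.

move(2), strafe(left, 1)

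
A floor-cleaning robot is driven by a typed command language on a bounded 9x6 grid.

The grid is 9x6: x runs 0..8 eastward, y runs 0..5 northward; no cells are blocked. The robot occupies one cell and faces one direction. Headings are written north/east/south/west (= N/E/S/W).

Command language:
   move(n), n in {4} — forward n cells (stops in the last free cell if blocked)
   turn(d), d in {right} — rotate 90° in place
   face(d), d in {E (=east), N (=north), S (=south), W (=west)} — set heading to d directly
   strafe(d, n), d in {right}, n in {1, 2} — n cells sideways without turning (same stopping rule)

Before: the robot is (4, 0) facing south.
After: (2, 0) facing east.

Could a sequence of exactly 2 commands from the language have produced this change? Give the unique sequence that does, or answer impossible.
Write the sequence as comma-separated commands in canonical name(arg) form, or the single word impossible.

key: order matters: swapping strafe(right, 2) and face(E) lands elsewhere
t0: (4, 0) facing south
1. strafe(right, 2) → (2, 0) facing south
2. face(E) → (2, 0) facing east
uniquely the one of 64 2-step routes that fits.

strafe(right, 2), face(E)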